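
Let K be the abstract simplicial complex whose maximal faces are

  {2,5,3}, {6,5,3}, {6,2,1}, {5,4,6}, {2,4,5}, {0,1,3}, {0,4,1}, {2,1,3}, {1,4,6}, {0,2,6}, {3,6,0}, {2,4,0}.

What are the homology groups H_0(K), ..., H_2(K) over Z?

K has 7 vertices, 18 edges, 12 triangles.
rank ∂_0 = 0, rank ∂_1 = 6 ⇒ b_0 = 7 − 0 − 6 = 1; all invariant factors of ∂_1 are 1 so no torsion. So H_0 ≅ Z.
rank ∂_1 = 6, rank ∂_2 = 12 ⇒ b_1 = 18 − 6 − 12 = 0; ∂_2 has invariant factor(s) [2] giving torsion. So H_1 ≅ Z/2Z.
rank ∂_2 = 12, rank ∂_3 = 0 ⇒ b_2 = 12 − 12 − 0 = 0. So H_2 ≅ 0.

H_0 = Z,  H_1 = Z/2Z,  H_2 = 0.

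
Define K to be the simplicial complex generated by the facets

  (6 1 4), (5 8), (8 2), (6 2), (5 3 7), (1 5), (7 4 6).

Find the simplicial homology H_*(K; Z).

H_0 = Z,  H_1 = Z^2,  H_2 = 0.

Fix the vertex order 1 < 2 < 3 < 4 < 5 < 6 < 7 < 8 and write every simplex with vertices in increasing order. Then dim K = 2 and the simplices of K are:

  0-simplices (8): [1], [2], [3], [4], [5], [6], [7], [8]
  1-simplices (12): [1,4], [1,5], [1,6], [2,6], [2,8], [3,5], [3,7], [4,6], [4,7], [5,7], [5,8], [6,7]
  2-simplices (3): [1,4,6], [3,5,7], [4,6,7]

so the chain groups are C_0 ≅ Z^8, C_1 ≅ Z^12, C_2 ≅ Z^3.

∂_1: C_1 → C_0 maps an edge to its endpoints' difference, ∂[p,q] = q − p. For instance
  ∂[1,5] = [5] − [1].
The resulting 8×12 matrix has rank 7, and its Smith normal form has invariant factors (1,1,1,1,1,1,1).

Boundary ∂_2: C_2 → C_1 sends each 2-simplex [p,q,r] to [q,r] − [p,r] + [p,q]. For instance
  ∂[4,6,7] = [6,7] − [4,7] + [4,6],
  ∂[3,5,7] = [5,7] − [3,7] + [3,5].
The 12×3 boundary matrix has rank 3 and Smith normal form diag(1,1,1).

Now H_k = ker ∂_k / im ∂_{k+1}, so:

  H_0: rank C_0 − rank ∂_1 = 8 − 7 = 1, and the invariant factors of ∂_1 are all 1, so H_0 = Z.
  H_1: rank ker ∂_1 − rank ∂_2 = (12 − 7) − 3 = 2, and the invariant factors of ∂_2 are all 1, so H_1 = Z^2.
  H_2: rank ker ∂_2 − rank ∂_3 = (3 − 3) − 0 = 0, and there is no ∂_3, so H_2 = 0.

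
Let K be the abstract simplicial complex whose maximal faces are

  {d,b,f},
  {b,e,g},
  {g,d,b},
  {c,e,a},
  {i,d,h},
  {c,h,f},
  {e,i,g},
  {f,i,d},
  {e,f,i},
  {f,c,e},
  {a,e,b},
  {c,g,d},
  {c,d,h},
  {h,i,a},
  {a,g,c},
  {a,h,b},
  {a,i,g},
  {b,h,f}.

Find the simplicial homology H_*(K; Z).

H_0 = Z,  H_1 = Z × Z/2,  H_2 = 0.

Take the total order a < b < c < d < e < f < g < h < i on the vertex set. Then K (dimension 2) consists of the simplices:

  0-simplices (9): a, b, c, d, e, f, g, h, i
  1-simplices (27): ab, ac, ae, ag, ah, ai, bd, be, bf, bg, bh, cd, ce, cf, cg, ch, df, dg, dh, di, ef, eg, ei, fh, fi, gi, hi
  2-simplices (18): abe, abh, ace, acg, agi, ahi, bdf, bdg, beg, bfh, cdg, cdh, cef, cfh, dfi, dhi, efi, egi

Hence C_0 ≅ Z^9, C_1 ≅ Z^27, C_2 ≅ Z^18.

Boundary ∂_1: C_1 → C_0 sends each edge [p,q] (with p < q) to q − p. For instance
  ∂cg = g − c.
The 9×27 boundary matrix has rank 8 and Smith normal form diag(1,1,1,1,1,1,1,1).

Boundary ∂_2: C_2 → C_1 maps a triangle to the signed sum of its edges. For instance
  ∂ahi = hi − ai + ah,
  ∂dhi = hi − di + dh.
This gives a 27×18 integer matrix of rank 18; reducing to Smith normal form yields diagonal entries (1,1,1,1,1,1,1,1,1,1,1,1,1,1,1,1,1,2).

Now H_k = ker ∂_k / im ∂_{k+1}, so:

  H_0: rank C_0 − rank ∂_1 = 9 − 8 = 1, and the invariant factors of ∂_1 are all 1, so H_0 ≅ Z.
  H_1: rank ker ∂_1 − rank ∂_2 = (27 − 8) − 18 = 1, and ∂_2 has invariant factor 2 > 1, so H_1 ≅ Z × Z/2.
  H_2: rank ker ∂_2 − rank ∂_3 = (18 − 18) − 0 = 0, and there is no ∂_3, so H_2 ≅ 0.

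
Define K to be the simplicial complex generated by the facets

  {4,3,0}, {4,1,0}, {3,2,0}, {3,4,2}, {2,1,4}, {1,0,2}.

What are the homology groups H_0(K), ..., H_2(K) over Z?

Fix the vertex order 0 < 1 < 2 < 3 < 4 and write every simplex with vertices in increasing order. Then dim K = 2 and the simplices of K are:

  0-simplices (5): [0], [1], [2], [3], [4]
  1-simplices (9): [0,1], [0,2], [0,3], [0,4], [1,2], [1,4], [2,3], [2,4], [3,4]
  2-simplices (6): [0,1,2], [0,1,4], [0,2,3], [0,3,4], [1,2,4], [2,3,4]

Hence C_0 ≅ Z^5, C_1 ≅ Z^9, C_2 ≅ Z^6.

The boundary map ∂_1: C_1 → C_0 maps an edge to its endpoints' difference, ∂[p,q] = q − p.
The resulting 5×9 matrix has rank 4, and its Smith normal form has invariant factors (1,1,1,1).

Boundary ∂_2: C_2 → C_1 maps a triangle to the signed sum of its edges. For instance
  ∂[0,1,4] = [1,4] − [0,4] + [0,1],
  ∂[0,3,4] = [3,4] − [0,4] + [0,3].
This gives a 9×6 integer matrix of rank 5; reducing to Smith normal form yields diagonal entries (1,1,1,1,1).

Now H_k = ker ∂_k / im ∂_{k+1}, so:

  H_0: rank C_0 − rank ∂_1 = 5 − 4 = 1, and the invariant factors of ∂_1 are all 1, so H_0 = Z.
  H_1: rank ker ∂_1 − rank ∂_2 = (9 − 4) − 5 = 0, and the invariant factors of ∂_2 are all 1, so H_1 = 0.
  H_2: rank ker ∂_2 − rank ∂_3 = (6 − 5) − 0 = 1, and there is no ∂_3, so H_2 = Z.

As a check, the Euler characteristic is 5 − 9 + 6 = 2, which agrees with 1 − 0 + 1 = 2.

H_0 ≅ Z,  H_1 = 0,  H_2 ≅ Z.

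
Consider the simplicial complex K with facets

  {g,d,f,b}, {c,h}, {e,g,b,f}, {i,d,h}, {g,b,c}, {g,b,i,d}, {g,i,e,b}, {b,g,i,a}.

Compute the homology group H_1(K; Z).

We work with the vertex ordering a < b < c < d < e < f < g < h < i. The simplices of K, each written with vertices in increasing order, are:

  0-simplices (9): a, b, c, d, e, f, g, h, i
  1-simplices (21): ab, ag, ai, bc, bd, be, bf, bg, bi, cg, ch, df, dg, dh, di, ef, eg, ei, fg, gi, hi
  2-simplices (17): abg, abi, agi, bcg, bdf, bdg, bdi, bef, beg, bei, bfg, bgi, dfg, dgi, dhi, efg, egi
  3-simplices (5): abgi, bdfg, bdgi, befg, begi

so the chain groups are C_0 ≅ Z^9, C_1 ≅ Z^21, C_2 ≅ Z^17, C_3 ≅ Z^5.

The boundary map ∂_1: C_1 → C_0 sends each edge [p,q] (with p < q) to q − p. For instance
  ∂dg = g − d.
The 9×21 boundary matrix has rank 8 and Smith normal form diag(1,1,1,1,1,1,1,1).

Boundary ∂_2: C_2 → C_1 maps a triangle to the signed sum of its edges. For instance
  ∂bfg = fg − bg + bf,
  ∂egi = gi − ei + eg.
The 21×17 boundary matrix has rank 12 and Smith normal form diag(1,1,1,1,1,1,1,1,1,1,1,1).

Boundary ∂_3: C_3 → C_2 sends each 3-simplex σ to the alternating sum Σ_i (−1)^i (σ with its i-th vertex removed). For instance
  ∂bdfg = dfg − bfg + bdg − bdf,
  ∂abgi = bgi − agi + abi − abg.
The resulting 17×5 matrix has rank 5, and its Smith normal form has invariant factors (1,1,1,1,1).

From H_k ≅ ker(∂_k) / im(∂_{k+1}) we obtain:

  H_1: rank ker ∂_1 − rank ∂_2 = (21 − 8) − 12 = 1, and the invariant factors of ∂_2 are all 1, so H_1 ≅ Z.

H_1 ≅ Z.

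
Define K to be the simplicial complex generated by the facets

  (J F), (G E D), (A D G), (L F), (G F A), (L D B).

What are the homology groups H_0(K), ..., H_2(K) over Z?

H_0 ≅ Z,  H_1 ≅ Z,  H_2 = 0.

Order the vertices as A < B < D < E < F < G < J < L. Listing each simplex with vertices in this order, K has dimension 2 with simplices:

  0-simplices (8): A, B, D, E, F, G, J, L
  1-simplices (12): AD, AF, AG, BD, BL, DE, DG, DL, EG, FG, FJ, FL
  2-simplices (4): ADG, AFG, BDL, DEG

Hence C_0 ≅ Z^8, C_1 ≅ Z^12, C_2 ≅ Z^4.

Boundary ∂_1: C_1 → C_0 maps an edge to its endpoints' difference, ∂[p,q] = q − p. For instance
  ∂AD = D − A.
The 8×12 boundary matrix has rank 7 and Smith normal form diag(1,1,1,1,1,1,1).

∂_2: C_2 → C_1 maps a triangle to the signed sum of its edges. For instance
  ∂DEG = EG − DG + DE,
  ∂ADG = DG − AG + AD.
This gives a 12×4 integer matrix of rank 4; reducing to Smith normal form yields diagonal entries (1,1,1,1).

From H_k ≅ ker(∂_k) / im(∂_{k+1}) we obtain:

  H_0: rank C_0 − rank ∂_1 = 8 − 7 = 1, and the invariant factors of ∂_1 are all 1, so H_0 = Z.
  H_1: rank ker ∂_1 − rank ∂_2 = (12 − 7) − 4 = 1, and the invariant factors of ∂_2 are all 1, so H_1 = Z.
  H_2: rank ker ∂_2 − rank ∂_3 = (4 − 4) − 0 = 0, and there is no ∂_3, so H_2 = 0.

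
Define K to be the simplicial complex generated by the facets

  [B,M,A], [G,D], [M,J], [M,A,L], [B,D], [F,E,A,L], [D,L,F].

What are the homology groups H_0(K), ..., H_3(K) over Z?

Order the vertices as A < B < D < E < F < G < J < L < M. Listing each simplex with vertices in this order, K has dimension 3 with simplices:

  0-simplices (9): A, B, D, E, F, G, J, L, M
  1-simplices (15): AB, AE, AF, AL, AM, BD, BM, DF, DG, DL, EF, EL, FL, JM, LM
  2-simplices (7): ABM, AEF, AEL, AFL, ALM, DFL, EFL
  3-simplices (1): AEFL

Hence C_0 ≅ Z^9, C_1 ≅ Z^15, C_2 ≅ Z^7, C_3 ≅ Z^1.

The boundary map ∂_1: C_1 → C_0 is given by ∂[p,q] = [q] − [p].
The 9×15 boundary matrix has rank 8 and Smith normal form diag(1,1,1,1,1,1,1,1).

∂_2: C_2 → C_1 acts by ∂[p,q,r] = [q,r] − [p,r] + [p,q]. For instance
  ∂AEF = EF − AF + AE,
  ∂EFL = FL − EL + EF.
As a 15×7 matrix over Z this has rank 6, with invariant factors (1,1,1,1,1,1).

∂_3: C_3 → C_2 sends each 3-simplex σ to the alternating sum Σ_i (−1)^i (σ with its i-th vertex removed). For instance
  ∂AEFL = EFL − AFL + AEL − AEF.
The 7×1 boundary matrix has rank 1 and Smith normal form diag(1).

From H_k ≅ ker(∂_k) / im(∂_{k+1}) we obtain:

  H_0: rank C_0 − rank ∂_1 = 9 − 8 = 1, and the invariant factors of ∂_1 are all 1, so H_0 ≅ Z.
  H_1: rank ker ∂_1 − rank ∂_2 = (15 − 8) − 6 = 1, and the invariant factors of ∂_2 are all 1, so H_1 ≅ Z.
  H_2: rank ker ∂_2 − rank ∂_3 = (7 − 6) − 1 = 0, and the invariant factors of ∂_3 are all 1, so H_2 ≅ 0.
  H_3: rank ker ∂_3 − rank ∂_4 = (1 − 1) − 0 = 0, and there is no ∂_4, so H_3 ≅ 0.

As a check, the Euler characteristic is 9 − 15 + 7 − 1 = 0, which agrees with 1 − 1 + 0 − 0 = 0.

H_0 ≅ Z,  H_1 ≅ Z,  H_2 = 0,  H_3 = 0.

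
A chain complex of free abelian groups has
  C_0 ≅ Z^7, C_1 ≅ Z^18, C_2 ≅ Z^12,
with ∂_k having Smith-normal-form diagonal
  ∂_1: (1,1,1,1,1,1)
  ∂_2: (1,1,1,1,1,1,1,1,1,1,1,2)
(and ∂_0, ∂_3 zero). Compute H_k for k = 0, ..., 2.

H_0: b_0 = 7 − 0 − 6 = 1; torsion from ∂_1 factors > 1: none. So H_0 ≅ Z.
H_1: b_1 = 18 − 6 − 12 = 0; torsion from ∂_2 factors > 1: [2]. So H_1 ≅ Z_2.
H_2: b_2 = 12 − 12 − 0 = 0; torsion from ∂_3 factors > 1: none. So H_2 ≅ 0.

H_0 ≅ Z,  H_1 ≅ Z_2,  H_2 = 0.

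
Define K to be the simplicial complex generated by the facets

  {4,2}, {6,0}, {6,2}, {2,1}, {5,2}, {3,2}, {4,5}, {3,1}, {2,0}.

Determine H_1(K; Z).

H_1 = Z^3.

Fix the vertex order 0 < 1 < 2 < 3 < 4 < 5 < 6 and write every simplex with vertices in increasing order. Then dim K = 1 and the simplices of K are:

  0-simplices (7): [0], [1], [2], [3], [4], [5], [6]
  1-simplices (9): [0,2], [0,6], [1,2], [1,3], [2,3], [2,4], [2,5], [2,6], [4,5]

giving chain groups C_0 ≅ Z^7, C_1 ≅ Z^9.

∂_1: C_1 → C_0 sends each edge [p,q] (with p < q) to q − p.
The resulting 7×9 matrix has rank 6, and its Smith normal form has invariant factors (1,1,1,1,1,1).

From H_k ≅ ker(∂_k) / im(∂_{k+1}) we obtain:

  H_1: rank ker ∂_1 − rank ∂_2 = (9 − 6) − 0 = 3, and there is no ∂_2, so H_1 ≅ Z^3.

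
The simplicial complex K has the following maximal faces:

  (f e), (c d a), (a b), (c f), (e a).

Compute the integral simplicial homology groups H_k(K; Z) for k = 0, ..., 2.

H_0 ≅ Z,  H_1 ≅ Z,  H_2 = 0.

Take the total order a < b < c < d < e < f on the vertex set. Then K (dimension 2) consists of the simplices:

  0-simplices (6): a, b, c, d, e, f
  1-simplices (7): ab, ac, ad, ae, cd, cf, ef
  2-simplices (1): acd

Hence C_0 ≅ Z^6, C_1 ≅ Z^7, C_2 ≅ Z^1.

∂_1: C_1 → C_0 maps an edge to its endpoints' difference, ∂[p,q] = q − p. For instance
  ∂ab = b − a.
The resulting 6×7 matrix has rank 5, and its Smith normal form has invariant factors (1,1,1,1,1).

The boundary map ∂_2: C_2 → C_1 acts by ∂[p,q,r] = [q,r] − [p,r] + [p,q]. For instance
  ∂acd = cd − ad + ac.
This gives a 7×1 integer matrix of rank 1; reducing to Smith normal form yields diagonal entries (1).

Now H_k = ker ∂_k / im ∂_{k+1}, so:

  H_0: rank C_0 − rank ∂_1 = 6 − 5 = 1, and the invariant factors of ∂_1 are all 1, so H_0 ≅ Z.
  H_1: rank ker ∂_1 − rank ∂_2 = (7 − 5) − 1 = 1, and the invariant factors of ∂_2 are all 1, so H_1 ≅ Z.
  H_2: rank ker ∂_2 − rank ∂_3 = (1 − 1) − 0 = 0, and there is no ∂_3, so H_2 ≅ 0.

As a check, the Euler characteristic is 6 − 7 + 1 = 0, which agrees with 1 − 1 + 0 = 0.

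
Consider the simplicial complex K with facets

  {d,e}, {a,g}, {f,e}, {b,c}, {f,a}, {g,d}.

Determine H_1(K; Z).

K has 7 vertices, 6 edges.
rank ∂_1 = 5, rank ∂_2 = 0 ⇒ b_1 = 6 − 5 − 0 = 1. So H_1 ≅ Z.

H_1 = Z.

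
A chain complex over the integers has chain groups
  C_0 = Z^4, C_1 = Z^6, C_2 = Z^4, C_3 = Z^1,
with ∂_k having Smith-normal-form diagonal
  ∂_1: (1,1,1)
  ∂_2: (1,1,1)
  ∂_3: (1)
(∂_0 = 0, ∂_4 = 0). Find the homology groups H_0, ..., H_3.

H_0 = Z,  H_1 = 0,  H_2 = 0,  H_3 = 0.

H_0: b_0 = 4 − 0 − 3 = 1; torsion from ∂_1 factors > 1: none. So H_0 = Z.
H_1: b_1 = 6 − 3 − 3 = 0; torsion from ∂_2 factors > 1: none. So H_1 = 0.
H_2: b_2 = 4 − 3 − 1 = 0; torsion from ∂_3 factors > 1: none. So H_2 = 0.
H_3: b_3 = 1 − 1 − 0 = 0; torsion from ∂_4 factors > 1: none. So H_3 = 0.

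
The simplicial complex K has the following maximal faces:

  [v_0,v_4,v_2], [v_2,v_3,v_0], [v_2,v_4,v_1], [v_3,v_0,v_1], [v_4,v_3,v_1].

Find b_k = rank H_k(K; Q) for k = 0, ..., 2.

b_0 = 1, b_1 = 1, b_2 = 0.

K has 5 vertices, 10 edges, 5 triangles.
rank ∂_0 = 0, rank ∂_1 = 4 ⇒ b_0 = 5 − 0 − 4 = 1; all invariant factors of ∂_1 are 1 so no torsion. So H_0 ≅ Z.
rank ∂_1 = 4, rank ∂_2 = 5 ⇒ b_1 = 10 − 4 − 5 = 1; all invariant factors of ∂_2 are 1 so no torsion. So H_1 ≅ Z.
rank ∂_2 = 5, rank ∂_3 = 0 ⇒ b_2 = 5 − 5 − 0 = 0. So H_2 ≅ 0.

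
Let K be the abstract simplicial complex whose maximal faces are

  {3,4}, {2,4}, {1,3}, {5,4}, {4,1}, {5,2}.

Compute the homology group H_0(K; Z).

H_0 = Z.

We work with the vertex ordering 1 < 2 < 3 < 4 < 5. The simplices of K, each written with vertices in increasing order, are:

  0-simplices (5): [1], [2], [3], [4], [5]
  1-simplices (6): [1,3], [1,4], [2,4], [2,5], [3,4], [4,5]

Hence C_0 ≅ Z^5, C_1 ≅ Z^6.

Boundary ∂_1: C_1 → C_0 is given by ∂[p,q] = [q] − [p].
The 5×6 boundary matrix has rank 4 and Smith normal form diag(1,1,1,1).

Now H_k = ker ∂_k / im ∂_{k+1}, so:

  H_0: rank C_0 − rank ∂_1 = 5 − 4 = 1, and the invariant factors of ∂_1 are all 1, so H_0 ≅ Z.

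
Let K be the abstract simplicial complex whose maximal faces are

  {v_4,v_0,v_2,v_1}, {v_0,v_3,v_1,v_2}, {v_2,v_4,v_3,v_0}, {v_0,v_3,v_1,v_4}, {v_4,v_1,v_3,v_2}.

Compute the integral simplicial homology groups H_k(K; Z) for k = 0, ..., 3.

H_0 ≅ Z,  H_1 = 0,  H_2 = 0,  H_3 ≅ Z.

Fix the vertex order v_0 < v_1 < v_2 < v_3 < v_4 and write every simplex with vertices in increasing order. Then dim K = 3 and the simplices of K are:

  0-simplices (5): [v_0], [v_1], [v_2], [v_3], [v_4]
  1-simplices (10): [v_0,v_1], [v_0,v_2], [v_0,v_3], [v_0,v_4], [v_1,v_2], [v_1,v_3], [v_1,v_4], [v_2,v_3], [v_2,v_4], [v_3,v_4]
  2-simplices (10): [v_0,v_1,v_2], [v_0,v_1,v_3], [v_0,v_1,v_4], [v_0,v_2,v_3], [v_0,v_2,v_4], [v_0,v_3,v_4], [v_1,v_2,v_3], [v_1,v_2,v_4], [v_1,v_3,v_4], [v_2,v_3,v_4]
  3-simplices (5): [v_0,v_1,v_2,v_3], [v_0,v_1,v_2,v_4], [v_0,v_1,v_3,v_4], [v_0,v_2,v_3,v_4], [v_1,v_2,v_3,v_4]

so the chain groups are C_0 ≅ Z^5, C_1 ≅ Z^10, C_2 ≅ Z^10, C_3 ≅ Z^5.

The boundary map ∂_1: C_1 → C_0 sends each edge [p,q] (with p < q) to q − p. For instance
  ∂[v_0,v_3] = [v_3] − [v_0].
This gives a 5×10 integer matrix of rank 4; reducing to Smith normal form yields diagonal entries (1,1,1,1).

∂_2: C_2 → C_1 acts by ∂[p,q,r] = [q,r] − [p,r] + [p,q]. For instance
  ∂[v_1,v_2,v_3] = [v_2,v_3] − [v_1,v_3] + [v_1,v_2],
  ∂[v_1,v_3,v_4] = [v_3,v_4] − [v_1,v_4] + [v_1,v_3].
The resulting 10×10 matrix has rank 6, and its Smith normal form has invariant factors (1,1,1,1,1,1).

Boundary ∂_3: C_3 → C_2 sends each 3-simplex σ to the alternating sum Σ_i (−1)^i (σ with its i-th vertex removed). For instance
  ∂[v_1,v_2,v_3,v_4] = [v_2,v_3,v_4] − [v_1,v_3,v_4] + [v_1,v_2,v_4] − [v_1,v_2,v_3],
  ∂[v_0,v_2,v_3,v_4] = [v_2,v_3,v_4] − [v_0,v_3,v_4] + [v_0,v_2,v_4] − [v_0,v_2,v_3].
This gives a 10×5 integer matrix of rank 4; reducing to Smith normal form yields diagonal entries (1,1,1,1).

Reading off H_k = ker ∂_k / im ∂_{k+1}:

  H_0: rank C_0 − rank ∂_1 = 5 − 4 = 1, and the invariant factors of ∂_1 are all 1, so H_0 = Z.
  H_1: rank ker ∂_1 − rank ∂_2 = (10 − 4) − 6 = 0, and the invariant factors of ∂_2 are all 1, so H_1 = 0.
  H_2: rank ker ∂_2 − rank ∂_3 = (10 − 6) − 4 = 0, and the invariant factors of ∂_3 are all 1, so H_2 = 0.
  H_3: rank ker ∂_3 − rank ∂_4 = (5 − 4) − 0 = 1, and there is no ∂_4, so H_3 = Z.

(K is a triangulation of the 3-sphere S^3.)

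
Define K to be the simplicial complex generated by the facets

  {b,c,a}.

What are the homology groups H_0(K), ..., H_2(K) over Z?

K has 3 vertices, 3 edges, 1 triangle.
rank ∂_0 = 0, rank ∂_1 = 2 ⇒ b_0 = 3 − 0 − 2 = 1; all invariant factors of ∂_1 are 1 so no torsion. So H_0 ≅ Z.
rank ∂_1 = 2, rank ∂_2 = 1 ⇒ b_1 = 3 − 2 − 1 = 0; all invariant factors of ∂_2 are 1 so no torsion. So H_1 ≅ 0.
rank ∂_2 = 1, rank ∂_3 = 0 ⇒ b_2 = 1 − 1 − 0 = 0. So H_2 ≅ 0.

H_0 ≅ Z,  H_1 = 0,  H_2 = 0.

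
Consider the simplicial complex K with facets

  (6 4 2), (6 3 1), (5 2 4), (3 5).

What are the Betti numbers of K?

b_0 = 1, b_1 = 1, b_2 = 0.

Order the vertices as 1 < 2 < 3 < 4 < 5 < 6. Listing each simplex with vertices in this order, K has dimension 2 with simplices:

  0-simplices (6): [1], [2], [3], [4], [5], [6]
  1-simplices (9): [1,3], [1,6], [2,4], [2,5], [2,6], [3,5], [3,6], [4,5], [4,6]
  2-simplices (3): [1,3,6], [2,4,5], [2,4,6]

so the chain groups are C_0 ≅ Z^6, C_1 ≅ Z^9, C_2 ≅ Z^3.

The boundary map ∂_1: C_1 → C_0 is given by ∂[p,q] = [q] − [p]. For instance
  ∂[1,6] = [6] − [1].
The resulting 6×9 matrix has rank 5, and its Smith normal form has invariant factors (1,1,1,1,1).

∂_2: C_2 → C_1 maps a triangle to the signed sum of its edges. For instance
  ∂[2,4,5] = [4,5] − [2,5] + [2,4],
  ∂[1,3,6] = [3,6] − [1,6] + [1,3].
The 9×3 boundary matrix has rank 3 and Smith normal form diag(1,1,1).

Now H_k = ker ∂_k / im ∂_{k+1}, so:

  H_0: rank C_0 − rank ∂_1 = 6 − 5 = 1, and the invariant factors of ∂_1 are all 1, so H_0 ≅ Z.
  H_1: rank ker ∂_1 − rank ∂_2 = (9 − 5) − 3 = 1, and the invariant factors of ∂_2 are all 1, so H_1 ≅ Z.
  H_2: rank ker ∂_2 − rank ∂_3 = (3 − 3) − 0 = 0, and there is no ∂_3, so H_2 ≅ 0.

As a check, the Euler characteristic is 6 − 9 + 3 = 0, which agrees with 1 − 1 + 0 = 0.

Hence the Betti numbers are b_0 = 1, b_1 = 1, b_2 = 0.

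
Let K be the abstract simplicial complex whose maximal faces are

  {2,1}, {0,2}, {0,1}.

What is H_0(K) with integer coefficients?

H_0 = Z.

Take the total order 0 < 1 < 2 on the vertex set. Then K (dimension 1) consists of the simplices:

  0-simplices (3): [0], [1], [2]
  1-simplices (3): [0,1], [0,2], [1,2]

giving chain groups C_0 ≅ Z^3, C_1 ≅ Z^3.

The boundary map ∂_1: C_1 → C_0 maps an edge to its endpoints' difference, ∂[p,q] = q − p.
The 3×3 boundary matrix has rank 2 and Smith normal form diag(1,1).

From H_k ≅ ker(∂_k) / im(∂_{k+1}) we obtain:

  H_0: rank C_0 − rank ∂_1 = 3 − 2 = 1, and the invariant factors of ∂_1 are all 1, so H_0 ≅ Z.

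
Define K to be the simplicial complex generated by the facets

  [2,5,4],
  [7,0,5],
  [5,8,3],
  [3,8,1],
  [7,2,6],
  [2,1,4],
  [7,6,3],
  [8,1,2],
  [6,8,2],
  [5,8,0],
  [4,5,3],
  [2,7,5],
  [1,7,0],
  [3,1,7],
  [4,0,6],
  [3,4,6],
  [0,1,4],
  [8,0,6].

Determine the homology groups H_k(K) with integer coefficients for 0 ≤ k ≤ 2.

H_0 = Z,  H_1 = Z^2,  H_2 = Z.

Take the total order 0 < 1 < 2 < 3 < 4 < 5 < 6 < 7 < 8 on the vertex set. Then K (dimension 2) consists of the simplices:

  0-simplices (9): [0], [1], [2], [3], [4], [5], [6], [7], [8]
  1-simplices (27): (27 of them)
  2-simplices (18): [0,1,4], [0,1,7], [0,4,6], [0,5,7], [0,5,8], [0,6,8], [1,2,4], [1,2,8], [1,3,7], [1,3,8], [2,4,5], [2,5,7], [2,6,7], [2,6,8], [3,4,5], [3,4,6], [3,5,8], [3,6,7]

Hence C_0 ≅ Z^9, C_1 ≅ Z^27, C_2 ≅ Z^18.

Boundary ∂_1: C_1 → C_0 maps an edge to its endpoints' difference, ∂[p,q] = q − p.
This gives a 9×27 integer matrix of rank 8; reducing to Smith normal form yields diagonal entries (1,1,1,1,1,1,1,1).

∂_2: C_2 → C_1 maps a triangle to the signed sum of its edges. For instance
  ∂[0,6,8] = [6,8] − [0,8] + [0,6],
  ∂[3,4,6] = [4,6] − [3,6] + [3,4].
The 27×18 boundary matrix has rank 17 and Smith normal form diag(1,1,1,1,1,1,1,1,1,1,1,1,1,1,1,1,1).

Reading off H_k = ker ∂_k / im ∂_{k+1}:

  H_0: rank C_0 − rank ∂_1 = 9 − 8 = 1, and the invariant factors of ∂_1 are all 1, so H_0 = Z.
  H_1: rank ker ∂_1 − rank ∂_2 = (27 − 8) − 17 = 2, and the invariant factors of ∂_2 are all 1, so H_1 = Z^2.
  H_2: rank ker ∂_2 − rank ∂_3 = (18 − 17) − 0 = 1, and there is no ∂_3, so H_2 = Z.

As a check, the Euler characteristic is 9 − 27 + 18 = 0, which agrees with 1 − 2 + 1 = 0.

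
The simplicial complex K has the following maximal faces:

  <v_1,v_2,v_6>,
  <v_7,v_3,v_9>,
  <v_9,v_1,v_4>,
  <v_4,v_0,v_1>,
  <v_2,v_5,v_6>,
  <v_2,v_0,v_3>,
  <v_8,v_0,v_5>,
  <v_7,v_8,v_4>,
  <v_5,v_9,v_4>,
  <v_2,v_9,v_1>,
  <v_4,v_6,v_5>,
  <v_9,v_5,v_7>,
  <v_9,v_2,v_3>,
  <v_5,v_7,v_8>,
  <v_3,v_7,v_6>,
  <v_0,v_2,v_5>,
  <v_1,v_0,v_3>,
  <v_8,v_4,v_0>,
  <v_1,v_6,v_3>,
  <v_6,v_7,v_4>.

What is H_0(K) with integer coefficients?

Order the vertices as v_0 < v_1 < v_2 < v_3 < v_4 < v_5 < v_6 < v_7 < v_8 < v_9. Listing each simplex with vertices in this order, K has dimension 2 with simplices:

  0-simplices (10): [v_0], [v_1], [v_2], [v_3], [v_4], [v_5], [v_6], [v_7], [v_8], [v_9]
  1-simplices (30): (30 of them)
  2-simplices (20): (20 of them)

giving chain groups C_0 ≅ Z^10, C_1 ≅ Z^30, C_2 ≅ Z^20.

The boundary map ∂_1: C_1 → C_0 maps an edge to its endpoints' difference, ∂[p,q] = q − p.
This gives a 10×30 integer matrix of rank 9; reducing to Smith normal form yields diagonal entries (1,1,1,1,1,1,1,1,1).

The boundary map ∂_2: C_2 → C_1 maps a triangle to the signed sum of its edges. For instance
  ∂[v_1,v_3,v_6] = [v_3,v_6] − [v_1,v_6] + [v_1,v_3],
  ∂[v_4,v_5,v_6] = [v_5,v_6] − [v_4,v_6] + [v_4,v_5].
The 30×20 boundary matrix has rank 20 and Smith normal form diag(1,1,1,1,1,1,1,1,1,1,1,1,1,1,1,1,1,1,1,2).

Computing H_k = (kernel of ∂_k) / (image of ∂_{k+1}):

  H_0: rank C_0 − rank ∂_1 = 10 − 9 = 1, and the invariant factors of ∂_1 are all 1, so H_0 = Z.

(K is a triangulation of the Klein bottle.)

H_0 ≅ Z.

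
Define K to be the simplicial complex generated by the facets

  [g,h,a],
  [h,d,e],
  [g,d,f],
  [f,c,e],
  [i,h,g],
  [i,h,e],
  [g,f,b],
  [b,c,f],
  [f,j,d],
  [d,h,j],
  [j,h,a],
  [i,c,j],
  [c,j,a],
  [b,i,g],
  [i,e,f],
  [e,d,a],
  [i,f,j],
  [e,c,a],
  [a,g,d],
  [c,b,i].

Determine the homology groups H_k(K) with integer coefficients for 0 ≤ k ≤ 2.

K has 10 vertices, 30 edges, 20 triangles.
rank ∂_0 = 0, rank ∂_1 = 9 ⇒ b_0 = 10 − 0 − 9 = 1; all invariant factors of ∂_1 are 1 so no torsion. So H_0 ≅ Z.
rank ∂_1 = 9, rank ∂_2 = 20 ⇒ b_1 = 30 − 9 − 20 = 1; ∂_2 has invariant factor(s) [2] giving torsion. So H_1 ≅ Z ⊕ Z/2.
rank ∂_2 = 20, rank ∂_3 = 0 ⇒ b_2 = 20 − 20 − 0 = 0. So H_2 ≅ 0.

H_0 = Z,  H_1 = Z ⊕ Z/2,  H_2 = 0.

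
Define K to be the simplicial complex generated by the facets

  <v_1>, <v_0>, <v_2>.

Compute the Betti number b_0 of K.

b_0 = 3.

Take the total order v_0 < v_1 < v_2 on the vertex set. Then K (dimension 0) consists of the simplices:

  0-simplices (3): [v_0], [v_1], [v_2]

Hence C_0 ≅ Z^3.

Reading off H_k = ker ∂_k / im ∂_{k+1}:

  H_0: rank C_0 − rank ∂_1 = 3 − 0 = 3, and there is no ∂_1, so H_0 = Z^3.

Hence the Betti numbers are b_0 = 3.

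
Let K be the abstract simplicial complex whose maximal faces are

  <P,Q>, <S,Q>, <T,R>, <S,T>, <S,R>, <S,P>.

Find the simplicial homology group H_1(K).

We work with the vertex ordering P < Q < R < S < T. The simplices of K, each written with vertices in increasing order, are:

  0-simplices (5): P, Q, R, S, T
  1-simplices (6): PQ, PS, QS, RS, RT, ST

Hence C_0 ≅ Z^5, C_1 ≅ Z^6.

Boundary ∂_1: C_1 → C_0 is given by ∂[p,q] = [q] − [p]. For instance
  ∂RS = S − R.
This gives a 5×6 integer matrix of rank 4; reducing to Smith normal form yields diagonal entries (1,1,1,1).

Now H_k = ker ∂_k / im ∂_{k+1}, so:

  H_1: rank ker ∂_1 − rank ∂_2 = (6 − 4) − 0 = 2, and there is no ∂_2, so H_1 ≅ Z^2.

(K is a triangulation of a wedge of 2 circles.)

H_1 ≅ Z^2.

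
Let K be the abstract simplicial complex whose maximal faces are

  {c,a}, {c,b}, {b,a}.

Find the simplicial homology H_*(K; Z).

H_0 ≅ Z,  H_1 ≅ Z.

Order the vertices as a < b < c. Listing each simplex with vertices in this order, K has dimension 1 with simplices:

  0-simplices (3): a, b, c
  1-simplices (3): ab, ac, bc

giving chain groups C_0 ≅ Z^3, C_1 ≅ Z^3.

Boundary ∂_1: C_1 → C_0 sends each edge [p,q] (with p < q) to q − p. For instance
  ∂bc = c − b.
This gives a 3×3 integer matrix of rank 2; reducing to Smith normal form yields diagonal entries (1,1).

Computing H_k = (kernel of ∂_k) / (image of ∂_{k+1}):

  H_0: rank C_0 − rank ∂_1 = 3 − 2 = 1, and the invariant factors of ∂_1 are all 1, so H_0 = Z.
  H_1: rank ker ∂_1 − rank ∂_2 = (3 − 2) − 0 = 1, and there is no ∂_2, so H_1 = Z.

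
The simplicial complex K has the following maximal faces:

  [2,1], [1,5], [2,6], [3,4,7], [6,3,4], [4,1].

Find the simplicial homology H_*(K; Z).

H_0 = Z,  H_1 = Z,  H_2 = 0.

Take the total order 1 < 2 < 3 < 4 < 5 < 6 < 7 on the vertex set. Then K (dimension 2) consists of the simplices:

  0-simplices (7): [1], [2], [3], [4], [5], [6], [7]
  1-simplices (9): [1,2], [1,4], [1,5], [2,6], [3,4], [3,6], [3,7], [4,6], [4,7]
  2-simplices (2): [3,4,6], [3,4,7]

giving chain groups C_0 ≅ Z^7, C_1 ≅ Z^9, C_2 ≅ Z^2.

The boundary map ∂_1: C_1 → C_0 sends each edge [p,q] (with p < q) to q − p.
The resulting 7×9 matrix has rank 6, and its Smith normal form has invariant factors (1,1,1,1,1,1).

∂_2: C_2 → C_1 acts by ∂[p,q,r] = [q,r] − [p,r] + [p,q]. For instance
  ∂[3,4,6] = [4,6] − [3,6] + [3,4],
  ∂[3,4,7] = [4,7] − [3,7] + [3,4].
As a 9×2 matrix over Z this has rank 2, with invariant factors (1,1).

Computing H_k = (kernel of ∂_k) / (image of ∂_{k+1}):

  H_0: rank C_0 − rank ∂_1 = 7 − 6 = 1, and the invariant factors of ∂_1 are all 1, so H_0 ≅ Z.
  H_1: rank ker ∂_1 − rank ∂_2 = (9 − 6) − 2 = 1, and the invariant factors of ∂_2 are all 1, so H_1 ≅ Z.
  H_2: rank ker ∂_2 − rank ∂_3 = (2 − 2) − 0 = 0, and there is no ∂_3, so H_2 ≅ 0.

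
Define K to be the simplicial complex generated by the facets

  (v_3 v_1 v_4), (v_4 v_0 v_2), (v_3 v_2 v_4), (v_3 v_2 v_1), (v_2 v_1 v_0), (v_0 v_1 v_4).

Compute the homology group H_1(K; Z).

H_1 = 0.

We work with the vertex ordering v_0 < v_1 < v_2 < v_3 < v_4. The simplices of K, each written with vertices in increasing order, are:

  0-simplices (5): [v_0], [v_1], [v_2], [v_3], [v_4]
  1-simplices (9): [v_0,v_1], [v_0,v_2], [v_0,v_4], [v_1,v_2], [v_1,v_3], [v_1,v_4], [v_2,v_3], [v_2,v_4], [v_3,v_4]
  2-simplices (6): [v_0,v_1,v_2], [v_0,v_1,v_4], [v_0,v_2,v_4], [v_1,v_2,v_3], [v_1,v_3,v_4], [v_2,v_3,v_4]

giving chain groups C_0 ≅ Z^5, C_1 ≅ Z^9, C_2 ≅ Z^6.

∂_1: C_1 → C_0 maps an edge to its endpoints' difference, ∂[p,q] = q − p. For instance
  ∂[v_0,v_2] = [v_2] − [v_0].
As a 5×9 matrix over Z this has rank 4, with invariant factors (1,1,1,1).

The boundary map ∂_2: C_2 → C_1 sends each 2-simplex [p,q,r] to [q,r] − [p,r] + [p,q]. For instance
  ∂[v_1,v_3,v_4] = [v_3,v_4] − [v_1,v_4] + [v_1,v_3],
  ∂[v_0,v_1,v_4] = [v_1,v_4] − [v_0,v_4] + [v_0,v_1].
This gives a 9×6 integer matrix of rank 5; reducing to Smith normal form yields diagonal entries (1,1,1,1,1).

From H_k ≅ ker(∂_k) / im(∂_{k+1}) we obtain:

  H_1: rank ker ∂_1 − rank ∂_2 = (9 − 4) − 5 = 0, and the invariant factors of ∂_2 are all 1, so H_1 = 0.

(K is a triangulation of the 2-sphere S^2.)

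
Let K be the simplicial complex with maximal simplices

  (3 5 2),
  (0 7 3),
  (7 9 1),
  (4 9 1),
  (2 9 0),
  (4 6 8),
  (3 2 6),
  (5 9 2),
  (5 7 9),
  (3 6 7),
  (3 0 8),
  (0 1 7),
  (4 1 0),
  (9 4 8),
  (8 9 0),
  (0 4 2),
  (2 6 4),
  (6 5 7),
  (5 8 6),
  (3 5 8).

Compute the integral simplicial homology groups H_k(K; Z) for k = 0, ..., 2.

H_0 = Z,  H_1 = Z ⊕ Z/2Z,  H_2 = 0.

Take the total order 0 < 1 < 2 < 3 < 4 < 5 < 6 < 7 < 8 < 9 on the vertex set. Then K (dimension 2) consists of the simplices:

  0-simplices (10): [0], [1], [2], [3], [4], [5], [6], [7], [8], [9]
  1-simplices (30): (30 of them)
  2-simplices (20): (20 of them)

giving chain groups C_0 ≅ Z^10, C_1 ≅ Z^30, C_2 ≅ Z^20.

The boundary map ∂_1: C_1 → C_0 sends each edge [p,q] (with p < q) to q − p.
This gives a 10×30 integer matrix of rank 9; reducing to Smith normal form yields diagonal entries (1,1,1,1,1,1,1,1,1).

Boundary ∂_2: C_2 → C_1 sends each 2-simplex [p,q,r] to [q,r] − [p,r] + [p,q]. For instance
  ∂[0,3,7] = [3,7] − [0,7] + [0,3],
  ∂[3,5,8] = [5,8] − [3,8] + [3,5].
The resulting 30×20 matrix has rank 20, and its Smith normal form has invariant factors (1,1,1,1,1,1,1,1,1,1,1,1,1,1,1,1,1,1,1,2).

Now H_k = ker ∂_k / im ∂_{k+1}, so:

  H_0: rank C_0 − rank ∂_1 = 10 − 9 = 1, and the invariant factors of ∂_1 are all 1, so H_0 ≅ Z.
  H_1: rank ker ∂_1 − rank ∂_2 = (30 − 9) − 20 = 1, and ∂_2 has invariant factor 2 > 1, so H_1 ≅ Z ⊕ Z/2Z.
  H_2: rank ker ∂_2 − rank ∂_3 = (20 − 20) − 0 = 0, and there is no ∂_3, so H_2 ≅ 0.

(K is a triangulation of the Klein bottle.)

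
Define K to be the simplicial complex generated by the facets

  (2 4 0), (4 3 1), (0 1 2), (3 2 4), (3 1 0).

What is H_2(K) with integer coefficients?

Take the total order 0 < 1 < 2 < 3 < 4 on the vertex set. Then K (dimension 2) consists of the simplices:

  0-simplices (5): [0], [1], [2], [3], [4]
  1-simplices (10): [0,1], [0,2], [0,3], [0,4], [1,2], [1,3], [1,4], [2,3], [2,4], [3,4]
  2-simplices (5): [0,1,2], [0,1,3], [0,2,4], [1,3,4], [2,3,4]

Hence C_0 ≅ Z^5, C_1 ≅ Z^10, C_2 ≅ Z^5.

Boundary ∂_1: C_1 → C_0 is given by ∂[p,q] = [q] − [p]. For instance
  ∂[0,1] = [1] − [0].
As a 5×10 matrix over Z this has rank 4, with invariant factors (1,1,1,1).

Boundary ∂_2: C_2 → C_1 acts by ∂[p,q,r] = [q,r] − [p,r] + [p,q]. For instance
  ∂[0,2,4] = [2,4] − [0,4] + [0,2],
  ∂[0,1,2] = [1,2] − [0,2] + [0,1].
The 10×5 boundary matrix has rank 5 and Smith normal form diag(1,1,1,1,1).

Now H_k = ker ∂_k / im ∂_{k+1}, so:

  H_2: rank ker ∂_2 − rank ∂_3 = (5 − 5) − 0 = 0, and there is no ∂_3, so H_2 ≅ 0.

H_2 ≅ 0.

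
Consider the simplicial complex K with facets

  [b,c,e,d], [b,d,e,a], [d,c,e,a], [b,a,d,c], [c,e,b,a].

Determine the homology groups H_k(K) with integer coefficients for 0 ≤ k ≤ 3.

H_0 ≅ Z,  H_1 = 0,  H_2 = 0,  H_3 ≅ Z.

We work with the vertex ordering a < b < c < d < e. The simplices of K, each written with vertices in increasing order, are:

  0-simplices (5): a, b, c, d, e
  1-simplices (10): ab, ac, ad, ae, bc, bd, be, cd, ce, de
  2-simplices (10): abc, abd, abe, acd, ace, ade, bcd, bce, bde, cde
  3-simplices (5): abcd, abce, abde, acde, bcde

Hence C_0 ≅ Z^5, C_1 ≅ Z^10, C_2 ≅ Z^10, C_3 ≅ Z^5.

Boundary ∂_1: C_1 → C_0 sends each edge [p,q] (with p < q) to q − p. For instance
  ∂ac = c − a.
The 5×10 boundary matrix has rank 4 and Smith normal form diag(1,1,1,1).

The boundary map ∂_2: C_2 → C_1 maps a triangle to the signed sum of its edges. For instance
  ∂bcd = cd − bd + bc,
  ∂ace = ce − ae + ac.
The 10×10 boundary matrix has rank 6 and Smith normal form diag(1,1,1,1,1,1).

∂_3: C_3 → C_2 sends each 3-simplex σ to the alternating sum Σ_i (−1)^i (σ with its i-th vertex removed). For instance
  ∂abcd = bcd − acd + abd − abc,
  ∂abce = bce − ace + abe − abc.
This gives a 10×5 integer matrix of rank 4; reducing to Smith normal form yields diagonal entries (1,1,1,1).

From H_k ≅ ker(∂_k) / im(∂_{k+1}) we obtain:

  H_0: rank C_0 − rank ∂_1 = 5 − 4 = 1, and the invariant factors of ∂_1 are all 1, so H_0 ≅ Z.
  H_1: rank ker ∂_1 − rank ∂_2 = (10 − 4) − 6 = 0, and the invariant factors of ∂_2 are all 1, so H_1 ≅ 0.
  H_2: rank ker ∂_2 − rank ∂_3 = (10 − 6) − 4 = 0, and the invariant factors of ∂_3 are all 1, so H_2 ≅ 0.
  H_3: rank ker ∂_3 − rank ∂_4 = (5 − 4) − 0 = 1, and there is no ∂_4, so H_3 ≅ Z.

As a check, the Euler characteristic is 5 − 10 + 10 − 5 = 0, which agrees with 1 − 0 + 0 − 1 = 0.
(K is a triangulation of the 3-sphere S^3.)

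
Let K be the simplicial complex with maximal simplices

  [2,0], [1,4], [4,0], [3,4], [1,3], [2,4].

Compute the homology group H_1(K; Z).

We work with the vertex ordering 0 < 1 < 2 < 3 < 4. The simplices of K, each written with vertices in increasing order, are:

  0-simplices (5): [0], [1], [2], [3], [4]
  1-simplices (6): [0,2], [0,4], [1,3], [1,4], [2,4], [3,4]

so the chain groups are C_0 ≅ Z^5, C_1 ≅ Z^6.

The boundary map ∂_1: C_1 → C_0 is given by ∂[p,q] = [q] − [p]. For instance
  ∂[1,4] = [4] − [1].
This gives a 5×6 integer matrix of rank 4; reducing to Smith normal form yields diagonal entries (1,1,1,1).

Computing H_k = (kernel of ∂_k) / (image of ∂_{k+1}):

  H_1: rank ker ∂_1 − rank ∂_2 = (6 − 4) − 0 = 2, and there is no ∂_2, so H_1 = Z^2.

H_1 ≅ Z^2.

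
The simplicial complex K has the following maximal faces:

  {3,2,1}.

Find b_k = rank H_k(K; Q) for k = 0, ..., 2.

Fix the vertex order 1 < 2 < 3 and write every simplex with vertices in increasing order. Then dim K = 2 and the simplices of K are:

  0-simplices (3): [1], [2], [3]
  1-simplices (3): [1,2], [1,3], [2,3]
  2-simplices (1): [1,2,3]

giving chain groups C_0 ≅ Z^3, C_1 ≅ Z^3, C_2 ≅ Z^1.

Boundary ∂_1: C_1 → C_0 maps an edge to its endpoints' difference, ∂[p,q] = q − p.
This gives a 3×3 integer matrix of rank 2; reducing to Smith normal form yields diagonal entries (1,1).

Boundary ∂_2: C_2 → C_1 sends each 2-simplex [p,q,r] to [q,r] − [p,r] + [p,q]. For instance
  ∂[1,2,3] = [2,3] − [1,3] + [1,2].
The resulting 3×1 matrix has rank 1, and its Smith normal form has invariant factors (1).

Now H_k = ker ∂_k / im ∂_{k+1}, so:

  H_0: rank C_0 − rank ∂_1 = 3 − 2 = 1, and the invariant factors of ∂_1 are all 1, so H_0 ≅ Z.
  H_1: rank ker ∂_1 − rank ∂_2 = (3 − 2) − 1 = 0, and the invariant factors of ∂_2 are all 1, so H_1 ≅ 0.
  H_2: rank ker ∂_2 − rank ∂_3 = (1 − 1) − 0 = 0, and there is no ∂_3, so H_2 ≅ 0.

As a check, the Euler characteristic is 3 − 3 + 1 = 1, which agrees with 1 − 0 + 0 = 1.
(K is a triangulation of the 2-simplex.)

Hence the Betti numbers are b_0 = 1, b_1 = 0, b_2 = 0.

b_0 = 1, b_1 = 0, b_2 = 0.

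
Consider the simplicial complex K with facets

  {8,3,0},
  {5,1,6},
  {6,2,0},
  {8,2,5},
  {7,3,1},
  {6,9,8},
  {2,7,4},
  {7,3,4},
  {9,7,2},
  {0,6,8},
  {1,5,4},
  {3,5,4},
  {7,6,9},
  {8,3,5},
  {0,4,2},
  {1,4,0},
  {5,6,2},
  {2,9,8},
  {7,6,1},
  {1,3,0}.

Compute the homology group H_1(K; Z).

K has 10 vertices, 30 edges, 20 triangles.
rank ∂_1 = 9, rank ∂_2 = 20 ⇒ b_1 = 30 − 9 − 20 = 1; ∂_2 has invariant factor(s) [2] giving torsion. So H_1 ≅ Z ⊕ Z/2Z.

H_1 ≅ Z ⊕ Z/2Z.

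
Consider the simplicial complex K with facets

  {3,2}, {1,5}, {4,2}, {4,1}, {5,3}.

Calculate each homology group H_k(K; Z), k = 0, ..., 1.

Fix the vertex order 1 < 2 < 3 < 4 < 5 and write every simplex with vertices in increasing order. Then dim K = 1 and the simplices of K are:

  0-simplices (5): [1], [2], [3], [4], [5]
  1-simplices (5): [1,4], [1,5], [2,3], [2,4], [3,5]

giving chain groups C_0 ≅ Z^5, C_1 ≅ Z^5.

Boundary ∂_1: C_1 → C_0 is given by ∂[p,q] = [q] − [p].
The 5×5 boundary matrix has rank 4 and Smith normal form diag(1,1,1,1).

From H_k ≅ ker(∂_k) / im(∂_{k+1}) we obtain:

  H_0: rank C_0 − rank ∂_1 = 5 − 4 = 1, and the invariant factors of ∂_1 are all 1, so H_0 ≅ Z.
  H_1: rank ker ∂_1 − rank ∂_2 = (5 − 4) − 0 = 1, and there is no ∂_2, so H_1 ≅ Z.

As a check, the Euler characteristic is 5 − 5 = 0, which agrees with 1 − 1 = 0.

H_0 = Z,  H_1 = Z.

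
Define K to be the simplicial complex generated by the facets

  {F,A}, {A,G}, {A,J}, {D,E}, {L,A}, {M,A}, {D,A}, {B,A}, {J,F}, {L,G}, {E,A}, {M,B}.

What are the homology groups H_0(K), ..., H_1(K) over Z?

H_0 = Z,  H_1 = Z^4.

Order the vertices as A < B < D < E < F < G < J < L < M. Listing each simplex with vertices in this order, K has dimension 1 with simplices:

  0-simplices (9): A, B, D, E, F, G, J, L, M
  1-simplices (12): AB, AD, AE, AF, AG, AJ, AL, AM, BM, DE, FJ, GL

giving chain groups C_0 ≅ Z^9, C_1 ≅ Z^12.

The boundary map ∂_1: C_1 → C_0 is given by ∂[p,q] = [q] − [p].
The resulting 9×12 matrix has rank 8, and its Smith normal form has invariant factors (1,1,1,1,1,1,1,1).

Now H_k = ker ∂_k / im ∂_{k+1}, so:

  H_0: rank C_0 − rank ∂_1 = 9 − 8 = 1, and the invariant factors of ∂_1 are all 1, so H_0 = Z.
  H_1: rank ker ∂_1 − rank ∂_2 = (12 − 8) − 0 = 4, and there is no ∂_2, so H_1 = Z^4.

As a check, the Euler characteristic is 9 − 12 = -3, which agrees with 1 − 4 = -3.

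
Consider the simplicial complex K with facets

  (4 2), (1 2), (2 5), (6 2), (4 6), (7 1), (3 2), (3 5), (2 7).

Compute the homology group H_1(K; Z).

H_1 ≅ Z^3.

Take the total order 1 < 2 < 3 < 4 < 5 < 6 < 7 on the vertex set. Then K (dimension 1) consists of the simplices:

  0-simplices (7): [1], [2], [3], [4], [5], [6], [7]
  1-simplices (9): [1,2], [1,7], [2,3], [2,4], [2,5], [2,6], [2,7], [3,5], [4,6]

so the chain groups are C_0 ≅ Z^7, C_1 ≅ Z^9.

The boundary map ∂_1: C_1 → C_0 sends each edge [p,q] (with p < q) to q − p. For instance
  ∂[1,2] = [2] − [1].
This gives a 7×9 integer matrix of rank 6; reducing to Smith normal form yields diagonal entries (1,1,1,1,1,1).

Computing H_k = (kernel of ∂_k) / (image of ∂_{k+1}):

  H_1: rank ker ∂_1 − rank ∂_2 = (9 − 6) − 0 = 3, and there is no ∂_2, so H_1 ≅ Z^3.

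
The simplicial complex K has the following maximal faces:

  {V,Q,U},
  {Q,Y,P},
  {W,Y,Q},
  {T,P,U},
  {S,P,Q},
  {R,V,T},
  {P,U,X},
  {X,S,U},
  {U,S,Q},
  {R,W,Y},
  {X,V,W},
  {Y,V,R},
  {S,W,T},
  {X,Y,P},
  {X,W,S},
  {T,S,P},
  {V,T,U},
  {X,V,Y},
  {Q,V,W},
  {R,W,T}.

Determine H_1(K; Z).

We work with the vertex ordering P < Q < R < S < T < U < V < W < X < Y. The simplices of K, each written with vertices in increasing order, are:

  0-simplices (10): P, Q, R, S, T, U, V, W, X, Y
  1-simplices (30): PQ, PS, PT, PU, PX, PY, QS, QU, QV, QW, QY, RT, RV, RW, RY, ST, SU, SW, SX, TU, TV, TW, UV, UX, VW, VX, VY, WX, WY, XY
  2-simplices (20): PQS, PQY, PST, PTU, PUX, PXY, QSU, QUV, QVW, QWY, RTV, RTW, RVY, RWY, STW, SUX, SWX, TUV, VWX, VXY

so the chain groups are C_0 ≅ Z^10, C_1 ≅ Z^30, C_2 ≅ Z^20.

∂_1: C_1 → C_0 maps an edge to its endpoints' difference, ∂[p,q] = q − p.
This gives a 10×30 integer matrix of rank 9; reducing to Smith normal form yields diagonal entries (1,1,1,1,1,1,1,1,1).

Boundary ∂_2: C_2 → C_1 maps a triangle to the signed sum of its edges. For instance
  ∂PQS = QS − PS + PQ,
  ∂PST = ST − PT + PS.
As a 30×20 matrix over Z this has rank 20, with invariant factors (1,1,1,1,1,1,1,1,1,1,1,1,1,1,1,1,1,1,1,2).

Computing H_k = (kernel of ∂_k) / (image of ∂_{k+1}):

  H_1: rank ker ∂_1 − rank ∂_2 = (30 − 9) − 20 = 1, and ∂_2 has invariant factor 2 > 1, so H_1 = Z × Z/2.

H_1 ≅ Z × Z/2.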